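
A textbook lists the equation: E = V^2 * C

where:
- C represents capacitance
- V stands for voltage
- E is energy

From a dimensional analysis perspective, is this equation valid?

Yes

C (capacitance) has dimensions [I^2 L^-2 M^-1 T^4].
V (voltage) has dimensions [I^-1 L^2 M T^-3].
E (energy) has dimensions [L^2 M T^-2].

Left side: [L^2 M T^-2]
Right side: [L^2 M T^-2]

Both sides have the same dimensions, so the equation is dimensionally consistent.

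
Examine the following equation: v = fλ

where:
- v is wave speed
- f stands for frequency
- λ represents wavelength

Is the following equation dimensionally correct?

Yes

v (wave speed) has dimensions [L T^-1].
f (frequency) has dimensions [T^-1].
λ (wavelength) has dimensions [L].

Left side: [L T^-1]
Right side: [L T^-1]

Both sides have the same dimensions, so the equation is dimensionally consistent.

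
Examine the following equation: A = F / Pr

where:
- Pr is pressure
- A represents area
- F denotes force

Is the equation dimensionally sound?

Yes

Pr (pressure) has dimensions [L^-1 M T^-2].
A (area) has dimensions [L^2].
F (force) has dimensions [L M T^-2].

Left side: [L^2]
Right side: [L^2]

Both sides have the same dimensions, so the equation is dimensionally consistent.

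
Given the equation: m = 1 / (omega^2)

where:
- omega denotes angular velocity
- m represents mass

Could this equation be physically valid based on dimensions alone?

No

omega (angular velocity) has dimensions [T^-1].
m (mass) has dimensions [M].

Left side: [M]
Right side: [T^2]

The two sides have different dimensions, so the equation is NOT dimensionally consistent.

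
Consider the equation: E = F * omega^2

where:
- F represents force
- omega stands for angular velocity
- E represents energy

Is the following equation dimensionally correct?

No

F (force) has dimensions [L M T^-2].
omega (angular velocity) has dimensions [T^-1].
E (energy) has dimensions [L^2 M T^-2].

Left side: [L^2 M T^-2]
Right side: [L M T^-4]

The two sides have different dimensions, so the equation is NOT dimensionally consistent.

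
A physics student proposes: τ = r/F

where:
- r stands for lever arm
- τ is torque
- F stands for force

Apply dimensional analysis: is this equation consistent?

No

r (lever arm) has dimensions [L].
τ (torque) has dimensions [L^2 M T^-2].
F (force) has dimensions [L M T^-2].

Left side: [L^2 M T^-2]
Right side: [M^-1 T^2]

The two sides have different dimensions, so the equation is NOT dimensionally consistent.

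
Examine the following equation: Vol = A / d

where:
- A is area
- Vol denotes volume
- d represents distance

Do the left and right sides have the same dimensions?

No

A (area) has dimensions [L^2].
Vol (volume) has dimensions [L^3].
d (distance) has dimensions [L].

Left side: [L^3]
Right side: [L]

The two sides have different dimensions, so the equation is NOT dimensionally consistent.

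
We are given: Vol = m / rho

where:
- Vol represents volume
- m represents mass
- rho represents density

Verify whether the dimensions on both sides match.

Yes

Vol (volume) has dimensions [L^3].
m (mass) has dimensions [M].
rho (density) has dimensions [L^-3 M].

Left side: [L^3]
Right side: [L^3]

Both sides have the same dimensions, so the equation is dimensionally consistent.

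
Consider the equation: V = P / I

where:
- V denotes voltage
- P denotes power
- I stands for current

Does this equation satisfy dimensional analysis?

Yes

V (voltage) has dimensions [I^-1 L^2 M T^-3].
P (power) has dimensions [L^2 M T^-3].
I (current) has dimensions [I].

Left side: [I^-1 L^2 M T^-3]
Right side: [I^-1 L^2 M T^-3]

Both sides have the same dimensions, so the equation is dimensionally consistent.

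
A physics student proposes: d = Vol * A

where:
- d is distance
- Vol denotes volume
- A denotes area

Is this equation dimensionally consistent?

No

d (distance) has dimensions [L].
Vol (volume) has dimensions [L^3].
A (area) has dimensions [L^2].

Left side: [L]
Right side: [L^5]

The two sides have different dimensions, so the equation is NOT dimensionally consistent.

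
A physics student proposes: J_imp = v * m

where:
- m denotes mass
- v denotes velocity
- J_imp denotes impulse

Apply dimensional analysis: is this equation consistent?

Yes

m (mass) has dimensions [M].
v (velocity) has dimensions [L T^-1].
J_imp (impulse) has dimensions [L M T^-1].

Left side: [L M T^-1]
Right side: [L M T^-1]

Both sides have the same dimensions, so the equation is dimensionally consistent.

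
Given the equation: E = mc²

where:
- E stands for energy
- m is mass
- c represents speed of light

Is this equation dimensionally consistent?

Yes

E (energy) has dimensions [L^2 M T^-2].
m (mass) has dimensions [M].
c (speed of light) has dimensions [L T^-1].

Left side: [L^2 M T^-2]
Right side: [L^2 M T^-2]

Both sides have the same dimensions, so the equation is dimensionally consistent.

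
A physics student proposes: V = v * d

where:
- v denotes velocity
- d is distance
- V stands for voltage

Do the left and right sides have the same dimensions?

No

v (velocity) has dimensions [L T^-1].
d (distance) has dimensions [L].
V (voltage) has dimensions [I^-1 L^2 M T^-3].

Left side: [I^-1 L^2 M T^-3]
Right side: [L^2 T^-1]

The two sides have different dimensions, so the equation is NOT dimensionally consistent.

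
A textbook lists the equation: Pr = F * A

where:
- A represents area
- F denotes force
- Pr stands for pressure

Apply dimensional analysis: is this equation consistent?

No

A (area) has dimensions [L^2].
F (force) has dimensions [L M T^-2].
Pr (pressure) has dimensions [L^-1 M T^-2].

Left side: [L^-1 M T^-2]
Right side: [L^3 M T^-2]

The two sides have different dimensions, so the equation is NOT dimensionally consistent.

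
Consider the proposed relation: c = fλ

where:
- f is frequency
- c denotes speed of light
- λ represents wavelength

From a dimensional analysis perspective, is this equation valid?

Yes

f (frequency) has dimensions [T^-1].
c (speed of light) has dimensions [L T^-1].
λ (wavelength) has dimensions [L].

Left side: [L T^-1]
Right side: [L T^-1]

Both sides have the same dimensions, so the equation is dimensionally consistent.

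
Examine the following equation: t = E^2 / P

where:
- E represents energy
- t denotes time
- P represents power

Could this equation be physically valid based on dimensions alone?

No

E (energy) has dimensions [L^2 M T^-2].
t (time) has dimensions [T].
P (power) has dimensions [L^2 M T^-3].

Left side: [T]
Right side: [L^2 M T^-1]

The two sides have different dimensions, so the equation is NOT dimensionally consistent.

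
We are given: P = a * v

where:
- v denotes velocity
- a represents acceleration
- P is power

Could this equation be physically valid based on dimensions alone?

No

v (velocity) has dimensions [L T^-1].
a (acceleration) has dimensions [L T^-2].
P (power) has dimensions [L^2 M T^-3].

Left side: [L^2 M T^-3]
Right side: [L^2 T^-3]

The two sides have different dimensions, so the equation is NOT dimensionally consistent.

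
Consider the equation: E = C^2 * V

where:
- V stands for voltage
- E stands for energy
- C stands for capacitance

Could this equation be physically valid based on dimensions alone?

No

V (voltage) has dimensions [I^-1 L^2 M T^-3].
E (energy) has dimensions [L^2 M T^-2].
C (capacitance) has dimensions [I^2 L^-2 M^-1 T^4].

Left side: [L^2 M T^-2]
Right side: [I^3 L^-2 M^-1 T^5]

The two sides have different dimensions, so the equation is NOT dimensionally consistent.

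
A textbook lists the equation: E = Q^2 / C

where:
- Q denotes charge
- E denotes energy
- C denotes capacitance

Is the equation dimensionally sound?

Yes

Q (charge) has dimensions [I T].
E (energy) has dimensions [L^2 M T^-2].
C (capacitance) has dimensions [I^2 L^-2 M^-1 T^4].

Left side: [L^2 M T^-2]
Right side: [L^2 M T^-2]

Both sides have the same dimensions, so the equation is dimensionally consistent.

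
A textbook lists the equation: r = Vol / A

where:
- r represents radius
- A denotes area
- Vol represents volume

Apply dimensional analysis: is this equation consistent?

Yes

r (radius) has dimensions [L].
A (area) has dimensions [L^2].
Vol (volume) has dimensions [L^3].

Left side: [L]
Right side: [L]

Both sides have the same dimensions, so the equation is dimensionally consistent.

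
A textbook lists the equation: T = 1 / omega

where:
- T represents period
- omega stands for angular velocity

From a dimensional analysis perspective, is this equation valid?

Yes

T (period) has dimensions [T].
omega (angular velocity) has dimensions [T^-1].

Left side: [T]
Right side: [T]

Both sides have the same dimensions, so the equation is dimensionally consistent.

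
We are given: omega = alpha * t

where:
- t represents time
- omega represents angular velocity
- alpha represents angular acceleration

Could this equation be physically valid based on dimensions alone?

Yes

t (time) has dimensions [T].
omega (angular velocity) has dimensions [T^-1].
alpha (angular acceleration) has dimensions [T^-2].

Left side: [T^-1]
Right side: [T^-1]

Both sides have the same dimensions, so the equation is dimensionally consistent.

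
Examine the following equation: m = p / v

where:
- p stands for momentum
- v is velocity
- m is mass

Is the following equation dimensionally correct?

Yes

p (momentum) has dimensions [L M T^-1].
v (velocity) has dimensions [L T^-1].
m (mass) has dimensions [M].

Left side: [M]
Right side: [M]

Both sides have the same dimensions, so the equation is dimensionally consistent.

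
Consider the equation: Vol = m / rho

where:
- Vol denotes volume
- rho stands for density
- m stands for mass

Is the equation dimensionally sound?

Yes

Vol (volume) has dimensions [L^3].
rho (density) has dimensions [L^-3 M].
m (mass) has dimensions [M].

Left side: [L^3]
Right side: [L^3]

Both sides have the same dimensions, so the equation is dimensionally consistent.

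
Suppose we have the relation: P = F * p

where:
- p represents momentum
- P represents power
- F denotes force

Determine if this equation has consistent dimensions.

No

p (momentum) has dimensions [L M T^-1].
P (power) has dimensions [L^2 M T^-3].
F (force) has dimensions [L M T^-2].

Left side: [L^2 M T^-3]
Right side: [L^2 M^2 T^-3]

The two sides have different dimensions, so the equation is NOT dimensionally consistent.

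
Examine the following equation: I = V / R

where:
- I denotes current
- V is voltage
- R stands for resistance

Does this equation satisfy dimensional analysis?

Yes

I (current) has dimensions [I].
V (voltage) has dimensions [I^-1 L^2 M T^-3].
R (resistance) has dimensions [I^-2 L^2 M T^-3].

Left side: [I]
Right side: [I]

Both sides have the same dimensions, so the equation is dimensionally consistent.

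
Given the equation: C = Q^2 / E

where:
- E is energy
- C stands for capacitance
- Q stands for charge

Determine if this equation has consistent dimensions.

Yes

E (energy) has dimensions [L^2 M T^-2].
C (capacitance) has dimensions [I^2 L^-2 M^-1 T^4].
Q (charge) has dimensions [I T].

Left side: [I^2 L^-2 M^-1 T^4]
Right side: [I^2 L^-2 M^-1 T^4]

Both sides have the same dimensions, so the equation is dimensionally consistent.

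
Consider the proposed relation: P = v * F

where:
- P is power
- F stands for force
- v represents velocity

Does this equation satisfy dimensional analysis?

Yes

P (power) has dimensions [L^2 M T^-3].
F (force) has dimensions [L M T^-2].
v (velocity) has dimensions [L T^-1].

Left side: [L^2 M T^-3]
Right side: [L^2 M T^-3]

Both sides have the same dimensions, so the equation is dimensionally consistent.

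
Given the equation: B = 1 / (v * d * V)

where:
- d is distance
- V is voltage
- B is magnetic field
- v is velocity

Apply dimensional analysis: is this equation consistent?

No

d (distance) has dimensions [L].
V (voltage) has dimensions [I^-1 L^2 M T^-3].
B (magnetic field) has dimensions [I^-1 M T^-2].
v (velocity) has dimensions [L T^-1].

Left side: [I^-1 M T^-2]
Right side: [I L^-4 M^-1 T^4]

The two sides have different dimensions, so the equation is NOT dimensionally consistent.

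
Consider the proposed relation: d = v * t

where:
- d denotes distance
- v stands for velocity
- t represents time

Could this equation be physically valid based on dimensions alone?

Yes

d (distance) has dimensions [L].
v (velocity) has dimensions [L T^-1].
t (time) has dimensions [T].

Left side: [L]
Right side: [L]

Both sides have the same dimensions, so the equation is dimensionally consistent.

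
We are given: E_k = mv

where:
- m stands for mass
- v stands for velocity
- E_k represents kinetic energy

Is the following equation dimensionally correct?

No

m (mass) has dimensions [M].
v (velocity) has dimensions [L T^-1].
E_k (kinetic energy) has dimensions [L^2 M T^-2].

Left side: [L^2 M T^-2]
Right side: [L M T^-1]

The two sides have different dimensions, so the equation is NOT dimensionally consistent.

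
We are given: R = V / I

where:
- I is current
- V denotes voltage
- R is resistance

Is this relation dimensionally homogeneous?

Yes

I (current) has dimensions [I].
V (voltage) has dimensions [I^-1 L^2 M T^-3].
R (resistance) has dimensions [I^-2 L^2 M T^-3].

Left side: [I^-2 L^2 M T^-3]
Right side: [I^-2 L^2 M T^-3]

Both sides have the same dimensions, so the equation is dimensionally consistent.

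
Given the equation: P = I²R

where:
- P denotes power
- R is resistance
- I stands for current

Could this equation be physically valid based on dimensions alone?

Yes

P (power) has dimensions [L^2 M T^-3].
R (resistance) has dimensions [I^-2 L^2 M T^-3].
I (current) has dimensions [I].

Left side: [L^2 M T^-3]
Right side: [L^2 M T^-3]

Both sides have the same dimensions, so the equation is dimensionally consistent.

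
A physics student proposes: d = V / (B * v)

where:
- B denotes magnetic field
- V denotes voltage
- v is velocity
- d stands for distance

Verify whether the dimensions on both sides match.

Yes

B (magnetic field) has dimensions [I^-1 M T^-2].
V (voltage) has dimensions [I^-1 L^2 M T^-3].
v (velocity) has dimensions [L T^-1].
d (distance) has dimensions [L].

Left side: [L]
Right side: [L]

Both sides have the same dimensions, so the equation is dimensionally consistent.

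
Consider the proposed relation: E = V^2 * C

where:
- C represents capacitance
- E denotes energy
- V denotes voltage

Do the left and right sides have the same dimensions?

Yes

C (capacitance) has dimensions [I^2 L^-2 M^-1 T^4].
E (energy) has dimensions [L^2 M T^-2].
V (voltage) has dimensions [I^-1 L^2 M T^-3].

Left side: [L^2 M T^-2]
Right side: [L^2 M T^-2]

Both sides have the same dimensions, so the equation is dimensionally consistent.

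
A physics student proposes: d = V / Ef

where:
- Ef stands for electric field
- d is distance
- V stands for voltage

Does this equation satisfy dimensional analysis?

Yes

Ef (electric field) has dimensions [I^-1 L M T^-3].
d (distance) has dimensions [L].
V (voltage) has dimensions [I^-1 L^2 M T^-3].

Left side: [L]
Right side: [L]

Both sides have the same dimensions, so the equation is dimensionally consistent.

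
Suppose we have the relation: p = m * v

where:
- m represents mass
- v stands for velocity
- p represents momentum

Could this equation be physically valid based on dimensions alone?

Yes

m (mass) has dimensions [M].
v (velocity) has dimensions [L T^-1].
p (momentum) has dimensions [L M T^-1].

Left side: [L M T^-1]
Right side: [L M T^-1]

Both sides have the same dimensions, so the equation is dimensionally consistent.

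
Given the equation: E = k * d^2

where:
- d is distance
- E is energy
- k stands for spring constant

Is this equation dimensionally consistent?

Yes

d (distance) has dimensions [L].
E (energy) has dimensions [L^2 M T^-2].
k (spring constant) has dimensions [M T^-2].

Left side: [L^2 M T^-2]
Right side: [L^2 M T^-2]

Both sides have the same dimensions, so the equation is dimensionally consistent.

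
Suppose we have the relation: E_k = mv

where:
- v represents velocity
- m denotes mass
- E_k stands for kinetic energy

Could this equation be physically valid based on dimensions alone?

No

v (velocity) has dimensions [L T^-1].
m (mass) has dimensions [M].
E_k (kinetic energy) has dimensions [L^2 M T^-2].

Left side: [L^2 M T^-2]
Right side: [L M T^-1]

The two sides have different dimensions, so the equation is NOT dimensionally consistent.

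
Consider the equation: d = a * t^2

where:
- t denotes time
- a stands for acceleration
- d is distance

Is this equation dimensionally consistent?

Yes

t (time) has dimensions [T].
a (acceleration) has dimensions [L T^-2].
d (distance) has dimensions [L].

Left side: [L]
Right side: [L]

Both sides have the same dimensions, so the equation is dimensionally consistent.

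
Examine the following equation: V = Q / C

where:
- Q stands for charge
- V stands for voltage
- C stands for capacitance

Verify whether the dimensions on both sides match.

Yes

Q (charge) has dimensions [I T].
V (voltage) has dimensions [I^-1 L^2 M T^-3].
C (capacitance) has dimensions [I^2 L^-2 M^-1 T^4].

Left side: [I^-1 L^2 M T^-3]
Right side: [I^-1 L^2 M T^-3]

Both sides have the same dimensions, so the equation is dimensionally consistent.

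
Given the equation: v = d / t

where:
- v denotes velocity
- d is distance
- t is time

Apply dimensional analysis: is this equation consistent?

Yes

v (velocity) has dimensions [L T^-1].
d (distance) has dimensions [L].
t (time) has dimensions [T].

Left side: [L T^-1]
Right side: [L T^-1]

Both sides have the same dimensions, so the equation is dimensionally consistent.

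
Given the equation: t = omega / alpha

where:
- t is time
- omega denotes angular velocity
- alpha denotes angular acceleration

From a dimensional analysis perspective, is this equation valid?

Yes

t (time) has dimensions [T].
omega (angular velocity) has dimensions [T^-1].
alpha (angular acceleration) has dimensions [T^-2].

Left side: [T]
Right side: [T]

Both sides have the same dimensions, so the equation is dimensionally consistent.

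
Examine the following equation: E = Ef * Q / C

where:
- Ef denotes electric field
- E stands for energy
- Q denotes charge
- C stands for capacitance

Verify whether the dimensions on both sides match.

No

Ef (electric field) has dimensions [I^-1 L M T^-3].
E (energy) has dimensions [L^2 M T^-2].
Q (charge) has dimensions [I T].
C (capacitance) has dimensions [I^2 L^-2 M^-1 T^4].

Left side: [L^2 M T^-2]
Right side: [I^-2 L^3 M^2 T^-6]

The two sides have different dimensions, so the equation is NOT dimensionally consistent.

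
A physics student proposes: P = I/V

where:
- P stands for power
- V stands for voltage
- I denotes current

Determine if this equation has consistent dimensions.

No

P (power) has dimensions [L^2 M T^-3].
V (voltage) has dimensions [I^-1 L^2 M T^-3].
I (current) has dimensions [I].

Left side: [L^2 M T^-3]
Right side: [I^2 L^-2 M^-1 T^3]

The two sides have different dimensions, so the equation is NOT dimensionally consistent.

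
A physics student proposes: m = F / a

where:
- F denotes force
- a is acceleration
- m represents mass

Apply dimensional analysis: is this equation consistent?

Yes

F (force) has dimensions [L M T^-2].
a (acceleration) has dimensions [L T^-2].
m (mass) has dimensions [M].

Left side: [M]
Right side: [M]

Both sides have the same dimensions, so the equation is dimensionally consistent.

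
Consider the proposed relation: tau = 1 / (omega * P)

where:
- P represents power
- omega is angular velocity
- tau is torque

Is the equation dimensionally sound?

No

P (power) has dimensions [L^2 M T^-3].
omega (angular velocity) has dimensions [T^-1].
tau (torque) has dimensions [L^2 M T^-2].

Left side: [L^2 M T^-2]
Right side: [L^-2 M^-1 T^4]

The two sides have different dimensions, so the equation is NOT dimensionally consistent.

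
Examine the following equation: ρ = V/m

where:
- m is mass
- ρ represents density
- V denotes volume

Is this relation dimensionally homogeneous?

No

m (mass) has dimensions [M].
ρ (density) has dimensions [L^-3 M].
V (volume) has dimensions [L^3].

Left side: [L^-3 M]
Right side: [L^3 M^-1]

The two sides have different dimensions, so the equation is NOT dimensionally consistent.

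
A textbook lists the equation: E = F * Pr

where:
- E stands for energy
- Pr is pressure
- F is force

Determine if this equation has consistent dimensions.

No

E (energy) has dimensions [L^2 M T^-2].
Pr (pressure) has dimensions [L^-1 M T^-2].
F (force) has dimensions [L M T^-2].

Left side: [L^2 M T^-2]
Right side: [M^2 T^-4]

The two sides have different dimensions, so the equation is NOT dimensionally consistent.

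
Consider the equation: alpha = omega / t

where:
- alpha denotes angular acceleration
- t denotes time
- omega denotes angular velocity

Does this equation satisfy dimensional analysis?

Yes

alpha (angular acceleration) has dimensions [T^-2].
t (time) has dimensions [T].
omega (angular velocity) has dimensions [T^-1].

Left side: [T^-2]
Right side: [T^-2]

Both sides have the same dimensions, so the equation is dimensionally consistent.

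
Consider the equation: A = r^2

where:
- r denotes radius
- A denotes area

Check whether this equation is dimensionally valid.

Yes

r (radius) has dimensions [L].
A (area) has dimensions [L^2].

Left side: [L^2]
Right side: [L^2]

Both sides have the same dimensions, so the equation is dimensionally consistent.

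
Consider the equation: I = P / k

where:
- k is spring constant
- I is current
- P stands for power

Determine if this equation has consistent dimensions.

No

k (spring constant) has dimensions [M T^-2].
I (current) has dimensions [I].
P (power) has dimensions [L^2 M T^-3].

Left side: [I]
Right side: [L^2 T^-1]

The two sides have different dimensions, so the equation is NOT dimensionally consistent.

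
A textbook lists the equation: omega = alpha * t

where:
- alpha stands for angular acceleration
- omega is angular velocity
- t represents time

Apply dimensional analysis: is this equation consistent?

Yes

alpha (angular acceleration) has dimensions [T^-2].
omega (angular velocity) has dimensions [T^-1].
t (time) has dimensions [T].

Left side: [T^-1]
Right side: [T^-1]

Both sides have the same dimensions, so the equation is dimensionally consistent.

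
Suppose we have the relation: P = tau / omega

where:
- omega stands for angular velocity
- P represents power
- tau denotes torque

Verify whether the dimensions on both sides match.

No

omega (angular velocity) has dimensions [T^-1].
P (power) has dimensions [L^2 M T^-3].
tau (torque) has dimensions [L^2 M T^-2].

Left side: [L^2 M T^-3]
Right side: [L^2 M T^-1]

The two sides have different dimensions, so the equation is NOT dimensionally consistent.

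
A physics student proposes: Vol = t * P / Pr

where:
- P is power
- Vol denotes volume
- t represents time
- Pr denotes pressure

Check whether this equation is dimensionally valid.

Yes

P (power) has dimensions [L^2 M T^-3].
Vol (volume) has dimensions [L^3].
t (time) has dimensions [T].
Pr (pressure) has dimensions [L^-1 M T^-2].

Left side: [L^3]
Right side: [L^3]

Both sides have the same dimensions, so the equation is dimensionally consistent.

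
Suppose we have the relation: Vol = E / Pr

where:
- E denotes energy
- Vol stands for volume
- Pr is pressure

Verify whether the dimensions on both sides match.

Yes

E (energy) has dimensions [L^2 M T^-2].
Vol (volume) has dimensions [L^3].
Pr (pressure) has dimensions [L^-1 M T^-2].

Left side: [L^3]
Right side: [L^3]

Both sides have the same dimensions, so the equation is dimensionally consistent.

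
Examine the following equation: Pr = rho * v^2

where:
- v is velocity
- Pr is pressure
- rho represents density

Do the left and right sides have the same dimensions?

Yes

v (velocity) has dimensions [L T^-1].
Pr (pressure) has dimensions [L^-1 M T^-2].
rho (density) has dimensions [L^-3 M].

Left side: [L^-1 M T^-2]
Right side: [L^-1 M T^-2]

Both sides have the same dimensions, so the equation is dimensionally consistent.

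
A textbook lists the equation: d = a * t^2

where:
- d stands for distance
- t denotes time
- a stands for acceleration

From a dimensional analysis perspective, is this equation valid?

Yes

d (distance) has dimensions [L].
t (time) has dimensions [T].
a (acceleration) has dimensions [L T^-2].

Left side: [L]
Right side: [L]

Both sides have the same dimensions, so the equation is dimensionally consistent.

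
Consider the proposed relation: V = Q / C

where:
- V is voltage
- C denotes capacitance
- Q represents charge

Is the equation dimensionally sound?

Yes

V (voltage) has dimensions [I^-1 L^2 M T^-3].
C (capacitance) has dimensions [I^2 L^-2 M^-1 T^4].
Q (charge) has dimensions [I T].

Left side: [I^-1 L^2 M T^-3]
Right side: [I^-1 L^2 M T^-3]

Both sides have the same dimensions, so the equation is dimensionally consistent.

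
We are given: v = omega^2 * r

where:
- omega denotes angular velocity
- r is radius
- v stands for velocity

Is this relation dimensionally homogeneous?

No

omega (angular velocity) has dimensions [T^-1].
r (radius) has dimensions [L].
v (velocity) has dimensions [L T^-1].

Left side: [L T^-1]
Right side: [L T^-2]

The two sides have different dimensions, so the equation is NOT dimensionally consistent.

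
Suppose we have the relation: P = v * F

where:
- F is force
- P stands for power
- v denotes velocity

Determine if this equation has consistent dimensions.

Yes

F (force) has dimensions [L M T^-2].
P (power) has dimensions [L^2 M T^-3].
v (velocity) has dimensions [L T^-1].

Left side: [L^2 M T^-3]
Right side: [L^2 M T^-3]

Both sides have the same dimensions, so the equation is dimensionally consistent.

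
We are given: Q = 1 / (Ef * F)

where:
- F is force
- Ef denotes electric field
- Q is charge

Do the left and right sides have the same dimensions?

No

F (force) has dimensions [L M T^-2].
Ef (electric field) has dimensions [I^-1 L M T^-3].
Q (charge) has dimensions [I T].

Left side: [I T]
Right side: [I L^-2 M^-2 T^5]

The two sides have different dimensions, so the equation is NOT dimensionally consistent.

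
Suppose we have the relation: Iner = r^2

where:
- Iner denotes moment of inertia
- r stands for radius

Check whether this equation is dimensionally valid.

No

Iner (moment of inertia) has dimensions [L^2 M].
r (radius) has dimensions [L].

Left side: [L^2 M]
Right side: [L^2]

The two sides have different dimensions, so the equation is NOT dimensionally consistent.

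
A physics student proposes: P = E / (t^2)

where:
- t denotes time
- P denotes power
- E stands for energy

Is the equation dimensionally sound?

No

t (time) has dimensions [T].
P (power) has dimensions [L^2 M T^-3].
E (energy) has dimensions [L^2 M T^-2].

Left side: [L^2 M T^-3]
Right side: [L^2 M T^-4]

The two sides have different dimensions, so the equation is NOT dimensionally consistent.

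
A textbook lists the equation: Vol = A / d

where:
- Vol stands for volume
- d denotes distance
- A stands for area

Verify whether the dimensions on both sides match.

No

Vol (volume) has dimensions [L^3].
d (distance) has dimensions [L].
A (area) has dimensions [L^2].

Left side: [L^3]
Right side: [L]

The two sides have different dimensions, so the equation is NOT dimensionally consistent.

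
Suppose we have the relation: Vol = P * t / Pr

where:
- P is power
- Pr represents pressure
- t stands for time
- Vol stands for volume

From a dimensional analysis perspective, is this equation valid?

Yes

P (power) has dimensions [L^2 M T^-3].
Pr (pressure) has dimensions [L^-1 M T^-2].
t (time) has dimensions [T].
Vol (volume) has dimensions [L^3].

Left side: [L^3]
Right side: [L^3]

Both sides have the same dimensions, so the equation is dimensionally consistent.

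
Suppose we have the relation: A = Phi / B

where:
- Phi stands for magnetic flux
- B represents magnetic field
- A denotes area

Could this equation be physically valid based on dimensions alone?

Yes

Phi (magnetic flux) has dimensions [I^-1 L^2 M T^-2].
B (magnetic field) has dimensions [I^-1 M T^-2].
A (area) has dimensions [L^2].

Left side: [L^2]
Right side: [L^2]

Both sides have the same dimensions, so the equation is dimensionally consistent.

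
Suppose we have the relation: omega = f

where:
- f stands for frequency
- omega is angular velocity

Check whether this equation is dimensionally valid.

Yes

f (frequency) has dimensions [T^-1].
omega (angular velocity) has dimensions [T^-1].

Left side: [T^-1]
Right side: [T^-1]

Both sides have the same dimensions, so the equation is dimensionally consistent.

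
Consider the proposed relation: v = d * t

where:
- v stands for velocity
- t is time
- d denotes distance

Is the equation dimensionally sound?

No

v (velocity) has dimensions [L T^-1].
t (time) has dimensions [T].
d (distance) has dimensions [L].

Left side: [L T^-1]
Right side: [L T]

The two sides have different dimensions, so the equation is NOT dimensionally consistent.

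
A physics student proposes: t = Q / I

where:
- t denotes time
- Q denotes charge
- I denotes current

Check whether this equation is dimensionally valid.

Yes

t (time) has dimensions [T].
Q (charge) has dimensions [I T].
I (current) has dimensions [I].

Left side: [T]
Right side: [T]

Both sides have the same dimensions, so the equation is dimensionally consistent.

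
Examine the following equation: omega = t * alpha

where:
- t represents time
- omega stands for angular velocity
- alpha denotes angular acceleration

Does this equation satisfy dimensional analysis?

Yes

t (time) has dimensions [T].
omega (angular velocity) has dimensions [T^-1].
alpha (angular acceleration) has dimensions [T^-2].

Left side: [T^-1]
Right side: [T^-1]

Both sides have the same dimensions, so the equation is dimensionally consistent.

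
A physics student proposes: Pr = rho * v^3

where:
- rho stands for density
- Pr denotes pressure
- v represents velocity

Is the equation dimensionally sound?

No

rho (density) has dimensions [L^-3 M].
Pr (pressure) has dimensions [L^-1 M T^-2].
v (velocity) has dimensions [L T^-1].

Left side: [L^-1 M T^-2]
Right side: [M T^-3]

The two sides have different dimensions, so the equation is NOT dimensionally consistent.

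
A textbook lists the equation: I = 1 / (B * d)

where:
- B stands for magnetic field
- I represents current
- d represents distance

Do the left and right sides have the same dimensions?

No

B (magnetic field) has dimensions [I^-1 M T^-2].
I (current) has dimensions [I].
d (distance) has dimensions [L].

Left side: [I]
Right side: [I L^-1 M^-1 T^2]

The two sides have different dimensions, so the equation is NOT dimensionally consistent.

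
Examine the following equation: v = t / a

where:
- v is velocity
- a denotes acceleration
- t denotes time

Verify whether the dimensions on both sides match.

No

v (velocity) has dimensions [L T^-1].
a (acceleration) has dimensions [L T^-2].
t (time) has dimensions [T].

Left side: [L T^-1]
Right side: [L^-1 T^3]

The two sides have different dimensions, so the equation is NOT dimensionally consistent.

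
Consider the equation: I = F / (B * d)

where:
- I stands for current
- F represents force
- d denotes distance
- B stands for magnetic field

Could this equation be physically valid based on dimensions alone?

Yes

I (current) has dimensions [I].
F (force) has dimensions [L M T^-2].
d (distance) has dimensions [L].
B (magnetic field) has dimensions [I^-1 M T^-2].

Left side: [I]
Right side: [I]

Both sides have the same dimensions, so the equation is dimensionally consistent.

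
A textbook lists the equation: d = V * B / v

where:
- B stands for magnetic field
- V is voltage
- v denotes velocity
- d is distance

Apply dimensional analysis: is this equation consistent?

No

B (magnetic field) has dimensions [I^-1 M T^-2].
V (voltage) has dimensions [I^-1 L^2 M T^-3].
v (velocity) has dimensions [L T^-1].
d (distance) has dimensions [L].

Left side: [L]
Right side: [I^-2 L M^2 T^-4]

The two sides have different dimensions, so the equation is NOT dimensionally consistent.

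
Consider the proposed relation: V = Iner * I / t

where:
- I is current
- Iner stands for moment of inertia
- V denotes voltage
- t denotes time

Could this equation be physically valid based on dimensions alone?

No

I (current) has dimensions [I].
Iner (moment of inertia) has dimensions [L^2 M].
V (voltage) has dimensions [I^-1 L^2 M T^-3].
t (time) has dimensions [T].

Left side: [I^-1 L^2 M T^-3]
Right side: [I L^2 M T^-1]

The two sides have different dimensions, so the equation is NOT dimensionally consistent.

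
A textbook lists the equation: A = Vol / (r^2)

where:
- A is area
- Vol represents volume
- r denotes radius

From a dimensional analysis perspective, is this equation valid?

No

A (area) has dimensions [L^2].
Vol (volume) has dimensions [L^3].
r (radius) has dimensions [L].

Left side: [L^2]
Right side: [L]

The two sides have different dimensions, so the equation is NOT dimensionally consistent.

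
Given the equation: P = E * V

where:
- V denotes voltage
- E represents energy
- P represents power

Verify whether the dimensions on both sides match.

No

V (voltage) has dimensions [I^-1 L^2 M T^-3].
E (energy) has dimensions [L^2 M T^-2].
P (power) has dimensions [L^2 M T^-3].

Left side: [L^2 M T^-3]
Right side: [I^-1 L^4 M^2 T^-5]

The two sides have different dimensions, so the equation is NOT dimensionally consistent.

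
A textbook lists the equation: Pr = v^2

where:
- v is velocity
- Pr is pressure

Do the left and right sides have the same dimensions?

No

v (velocity) has dimensions [L T^-1].
Pr (pressure) has dimensions [L^-1 M T^-2].

Left side: [L^-1 M T^-2]
Right side: [L^2 T^-2]

The two sides have different dimensions, so the equation is NOT dimensionally consistent.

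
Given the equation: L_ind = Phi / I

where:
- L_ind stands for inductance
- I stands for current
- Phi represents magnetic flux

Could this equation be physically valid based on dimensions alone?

Yes

L_ind (inductance) has dimensions [I^-2 L^2 M T^-2].
I (current) has dimensions [I].
Phi (magnetic flux) has dimensions [I^-1 L^2 M T^-2].

Left side: [I^-2 L^2 M T^-2]
Right side: [I^-2 L^2 M T^-2]

Both sides have the same dimensions, so the equation is dimensionally consistent.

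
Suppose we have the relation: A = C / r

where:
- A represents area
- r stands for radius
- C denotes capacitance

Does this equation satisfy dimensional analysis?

No

A (area) has dimensions [L^2].
r (radius) has dimensions [L].
C (capacitance) has dimensions [I^2 L^-2 M^-1 T^4].

Left side: [L^2]
Right side: [I^2 L^-3 M^-1 T^4]

The two sides have different dimensions, so the equation is NOT dimensionally consistent.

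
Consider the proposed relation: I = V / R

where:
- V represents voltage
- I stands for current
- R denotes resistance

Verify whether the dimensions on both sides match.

Yes

V (voltage) has dimensions [I^-1 L^2 M T^-3].
I (current) has dimensions [I].
R (resistance) has dimensions [I^-2 L^2 M T^-3].

Left side: [I]
Right side: [I]

Both sides have the same dimensions, so the equation is dimensionally consistent.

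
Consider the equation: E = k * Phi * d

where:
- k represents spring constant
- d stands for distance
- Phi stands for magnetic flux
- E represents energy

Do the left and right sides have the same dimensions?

No

k (spring constant) has dimensions [M T^-2].
d (distance) has dimensions [L].
Phi (magnetic flux) has dimensions [I^-1 L^2 M T^-2].
E (energy) has dimensions [L^2 M T^-2].

Left side: [L^2 M T^-2]
Right side: [I^-1 L^3 M^2 T^-4]

The two sides have different dimensions, so the equation is NOT dimensionally consistent.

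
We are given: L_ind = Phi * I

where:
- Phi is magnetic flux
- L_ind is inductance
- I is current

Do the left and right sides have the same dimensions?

No

Phi (magnetic flux) has dimensions [I^-1 L^2 M T^-2].
L_ind (inductance) has dimensions [I^-2 L^2 M T^-2].
I (current) has dimensions [I].

Left side: [I^-2 L^2 M T^-2]
Right side: [L^2 M T^-2]

The two sides have different dimensions, so the equation is NOT dimensionally consistent.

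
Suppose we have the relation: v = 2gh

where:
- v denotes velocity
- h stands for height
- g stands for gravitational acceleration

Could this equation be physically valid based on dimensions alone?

No

v (velocity) has dimensions [L T^-1].
h (height) has dimensions [L].
g (gravitational acceleration) has dimensions [L T^-2].

Left side: [L T^-1]
Right side: [L^2 T^-2]

The two sides have different dimensions, so the equation is NOT dimensionally consistent.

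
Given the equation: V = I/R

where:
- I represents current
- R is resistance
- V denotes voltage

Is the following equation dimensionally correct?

No

I (current) has dimensions [I].
R (resistance) has dimensions [I^-2 L^2 M T^-3].
V (voltage) has dimensions [I^-1 L^2 M T^-3].

Left side: [I^-1 L^2 M T^-3]
Right side: [I^3 L^-2 M^-1 T^3]

The two sides have different dimensions, so the equation is NOT dimensionally consistent.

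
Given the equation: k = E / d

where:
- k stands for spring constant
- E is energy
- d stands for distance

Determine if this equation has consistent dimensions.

No

k (spring constant) has dimensions [M T^-2].
E (energy) has dimensions [L^2 M T^-2].
d (distance) has dimensions [L].

Left side: [M T^-2]
Right side: [L M T^-2]

The two sides have different dimensions, so the equation is NOT dimensionally consistent.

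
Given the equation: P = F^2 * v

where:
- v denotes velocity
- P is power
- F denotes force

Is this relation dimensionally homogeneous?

No

v (velocity) has dimensions [L T^-1].
P (power) has dimensions [L^2 M T^-3].
F (force) has dimensions [L M T^-2].

Left side: [L^2 M T^-3]
Right side: [L^3 M^2 T^-5]

The two sides have different dimensions, so the equation is NOT dimensionally consistent.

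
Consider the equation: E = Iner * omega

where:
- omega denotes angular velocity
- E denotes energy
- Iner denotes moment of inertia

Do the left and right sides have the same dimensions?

No

omega (angular velocity) has dimensions [T^-1].
E (energy) has dimensions [L^2 M T^-2].
Iner (moment of inertia) has dimensions [L^2 M].

Left side: [L^2 M T^-2]
Right side: [L^2 M T^-1]

The two sides have different dimensions, so the equation is NOT dimensionally consistent.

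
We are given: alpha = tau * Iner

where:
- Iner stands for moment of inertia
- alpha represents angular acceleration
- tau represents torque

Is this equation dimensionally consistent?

No

Iner (moment of inertia) has dimensions [L^2 M].
alpha (angular acceleration) has dimensions [T^-2].
tau (torque) has dimensions [L^2 M T^-2].

Left side: [T^-2]
Right side: [L^4 M^2 T^-2]

The two sides have different dimensions, so the equation is NOT dimensionally consistent.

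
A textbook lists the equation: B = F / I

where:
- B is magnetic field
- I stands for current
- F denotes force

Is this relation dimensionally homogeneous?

No

B (magnetic field) has dimensions [I^-1 M T^-2].
I (current) has dimensions [I].
F (force) has dimensions [L M T^-2].

Left side: [I^-1 M T^-2]
Right side: [I^-1 L M T^-2]

The two sides have different dimensions, so the equation is NOT dimensionally consistent.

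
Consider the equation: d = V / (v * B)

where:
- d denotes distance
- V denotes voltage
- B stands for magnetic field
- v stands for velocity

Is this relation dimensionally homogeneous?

Yes

d (distance) has dimensions [L].
V (voltage) has dimensions [I^-1 L^2 M T^-3].
B (magnetic field) has dimensions [I^-1 M T^-2].
v (velocity) has dimensions [L T^-1].

Left side: [L]
Right side: [L]

Both sides have the same dimensions, so the equation is dimensionally consistent.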